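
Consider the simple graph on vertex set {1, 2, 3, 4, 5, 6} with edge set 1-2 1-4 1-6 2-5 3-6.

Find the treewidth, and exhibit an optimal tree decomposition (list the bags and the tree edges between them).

Every bag has size at most 2, so the width is 2 − 1 = 1 and tw(G) ≤ 1. Since G has at least one edge (e.g. 1–4), it is not an edgeless graph, so tw(G) ≥ 1. The upper and lower bounds meet at 1, so that is the treewidth.

Treewidth 1.
One such decomposition:
Bags: B1 = {1, 4}  B2 = {1, 6}  B3 = {1, 2}  B4 = {2, 5}  B5 = {3, 6}
Tree: B1–B2, B2–B3, B3–B4, B2–B5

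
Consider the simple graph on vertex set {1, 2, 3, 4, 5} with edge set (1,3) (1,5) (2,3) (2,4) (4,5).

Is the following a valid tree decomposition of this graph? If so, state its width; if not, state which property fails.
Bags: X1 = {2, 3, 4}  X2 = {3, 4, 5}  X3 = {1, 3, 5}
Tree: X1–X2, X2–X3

Yes; width 2.

Checking the three conditions: (i) the bags cover all of {1, 2, 3, 4, 5}; (ii) for each edge, some bag contains both endpoints; (iii) the bags containing any fixed vertex form a subtree. All hold, so the decomposition is valid with width 3 − 1 = 2.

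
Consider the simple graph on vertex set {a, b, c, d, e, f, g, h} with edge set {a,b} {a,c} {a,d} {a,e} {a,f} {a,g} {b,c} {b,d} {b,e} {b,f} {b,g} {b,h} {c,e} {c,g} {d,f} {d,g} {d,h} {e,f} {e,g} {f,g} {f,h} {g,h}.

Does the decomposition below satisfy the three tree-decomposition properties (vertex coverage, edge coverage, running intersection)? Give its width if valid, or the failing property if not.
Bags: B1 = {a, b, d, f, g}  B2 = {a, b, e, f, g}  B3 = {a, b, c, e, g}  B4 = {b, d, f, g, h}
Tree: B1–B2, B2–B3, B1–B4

Vertex coverage: the bags together contain {a, b, c, d, e, f, g, h}, the full vertex set. Edge coverage: each edge of G has both endpoints in at least one bag. Running intersection: for every vertex, the bags containing it form a connected subtree. All three properties hold, so this is a valid tree decomposition of width max|bag| − 1 = 4, and hence tw(G) ≤ 4.

Yes; width 4.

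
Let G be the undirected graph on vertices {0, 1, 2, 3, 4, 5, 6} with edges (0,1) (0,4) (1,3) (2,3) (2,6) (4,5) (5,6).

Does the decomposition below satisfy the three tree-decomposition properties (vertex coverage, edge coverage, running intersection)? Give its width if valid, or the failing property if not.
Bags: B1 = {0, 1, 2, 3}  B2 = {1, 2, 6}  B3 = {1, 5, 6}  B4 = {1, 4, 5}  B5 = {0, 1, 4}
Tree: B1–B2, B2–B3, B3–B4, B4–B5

No — bags containing vertex 0 are not connected in the tree.

A tree decomposition must satisfy three properties: every vertex lies in some bag; for every edge, both endpoints lie together in some bag; and for every vertex, the bags containing it form a connected subtree. Here bags containing vertex 0 are not connected in the tree, so the decomposition is invalid.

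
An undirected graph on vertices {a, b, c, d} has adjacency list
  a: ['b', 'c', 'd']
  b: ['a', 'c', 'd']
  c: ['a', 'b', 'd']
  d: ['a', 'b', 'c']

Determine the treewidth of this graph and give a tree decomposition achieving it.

A single bag containing all 4 vertices is trivially a valid decomposition of width 3. For the lower bound, the 4 vertices {a, b, c, d} are pairwise adjacent, and any tree decomposition puts a clique entirely inside one bag — forcing width ≥ 3. The upper and lower bounds meet at 3, so that is the treewidth.

Treewidth 3.
One such decomposition:
Bags: B1 = {a, b, c, d}
Tree: (single bag)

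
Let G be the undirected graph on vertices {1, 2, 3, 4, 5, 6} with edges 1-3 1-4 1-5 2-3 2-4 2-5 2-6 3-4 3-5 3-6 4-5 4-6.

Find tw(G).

3

A width-3 tree decomposition is:
Bags: B1 = {2, 3, 4, 5}  B2 = {1, 3, 4, 5}  B3 = {2, 3, 4, 6}
Tree: B1–B2, B1–B3
Every bag has size at most 4, so the width is 4 − 1 = 3 and tw(G) ≤ 3. Conversely, {1, 3, 4, 5} is a clique of size 4, and the vertices of any clique must share a bag in every tree decomposition; so some bag has ≥ 4 vertices and tw(G) ≥ 3. Therefore the treewidth is 3.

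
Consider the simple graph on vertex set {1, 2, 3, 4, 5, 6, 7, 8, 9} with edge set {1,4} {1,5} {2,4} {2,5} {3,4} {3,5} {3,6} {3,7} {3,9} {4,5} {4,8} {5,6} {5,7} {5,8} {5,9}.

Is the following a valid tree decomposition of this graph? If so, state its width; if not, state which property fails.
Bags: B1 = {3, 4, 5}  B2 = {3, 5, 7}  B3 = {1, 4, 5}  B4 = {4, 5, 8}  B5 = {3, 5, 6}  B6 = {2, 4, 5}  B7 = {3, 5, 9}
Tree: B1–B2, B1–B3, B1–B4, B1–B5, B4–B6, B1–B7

Every vertex of G appears in some bag (union = {1, 2, 3, 4, 5, 6, 7, 8, 9}); every edge is covered by a bag; and for each vertex v the set of bags containing v is connected in the bag tree. The decomposition is therefore valid. The largest bag has 3 vertices, so the width is 2.

Yes; width 2.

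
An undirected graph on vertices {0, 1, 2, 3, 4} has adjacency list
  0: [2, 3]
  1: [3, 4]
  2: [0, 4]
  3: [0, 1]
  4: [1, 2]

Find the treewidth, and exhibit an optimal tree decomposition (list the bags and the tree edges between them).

Treewidth 2.
One such decomposition:
Bags: B1 = {1, 2, 4}  B2 = {0, 1, 2}  B3 = {0, 1, 3}
Tree: B1–B2, B2–B3

The largest bag has 3 vertices, giving width 2; this decomposition certifies tw(G) ≤ 2. Since 1–4–2–0–3–1 is a cycle in G, G is not acyclic. Forests are exactly the graphs of treewidth ≤ 1, so tw(G) ≥ 2. The upper and lower bounds meet at 2, so that is the treewidth.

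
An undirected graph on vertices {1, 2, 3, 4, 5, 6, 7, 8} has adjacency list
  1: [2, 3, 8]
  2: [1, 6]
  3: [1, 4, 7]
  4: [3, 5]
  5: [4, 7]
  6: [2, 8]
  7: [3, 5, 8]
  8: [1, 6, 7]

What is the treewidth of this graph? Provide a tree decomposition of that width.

Treewidth 2.
One optimal decomposition is:
Bags: B1 = {1, 2, 6}  B2 = {1, 6, 8}  B3 = {1, 3, 8}  B4 = {3, 7, 8}  B5 = {3, 4, 7}  B6 = {4, 5, 7}
Tree: B1–B2, B2–B3, B3–B4, B4–B5, B5–B6

Every bag has size at most 3, so the width is 3 − 1 = 2 and tw(G) ≤ 2. For the lower bound, G contains the cycle 2–6–8–1–2, so G is not a forest; only forests have treewidth ≤ 1, hence tw(G) ≥ 2. The upper and lower bounds meet at 2, so that is the treewidth.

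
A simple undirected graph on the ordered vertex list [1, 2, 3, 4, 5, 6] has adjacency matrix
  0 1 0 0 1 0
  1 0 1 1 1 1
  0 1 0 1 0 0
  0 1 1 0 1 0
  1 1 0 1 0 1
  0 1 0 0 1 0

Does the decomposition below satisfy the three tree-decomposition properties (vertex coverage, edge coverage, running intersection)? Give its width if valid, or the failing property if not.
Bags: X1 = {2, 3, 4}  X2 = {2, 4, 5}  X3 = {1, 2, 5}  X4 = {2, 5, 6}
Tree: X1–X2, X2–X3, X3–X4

Yes; width 2.

Every vertex of G appears in some bag (union = {1, 2, 3, 4, 5, 6}); every edge is covered by a bag; and for each vertex v the set of bags containing v is connected in the bag tree. The decomposition is therefore valid. The largest bag has 3 vertices, so the width is 2.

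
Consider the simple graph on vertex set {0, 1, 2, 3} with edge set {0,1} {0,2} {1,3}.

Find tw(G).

A width-1 tree decomposition is:
Bags: B1 = {0, 2}  B2 = {0, 1}  B3 = {1, 3}
Tree: B1–B2, B2–B3
Every bag has size at most 2, so the width is 2 − 1 = 1 and tw(G) ≤ 1. Any graph with an edge has treewidth ≥ 1, and G has the edge 2–0. The upper and lower bounds meet at 1, so that is the treewidth.

1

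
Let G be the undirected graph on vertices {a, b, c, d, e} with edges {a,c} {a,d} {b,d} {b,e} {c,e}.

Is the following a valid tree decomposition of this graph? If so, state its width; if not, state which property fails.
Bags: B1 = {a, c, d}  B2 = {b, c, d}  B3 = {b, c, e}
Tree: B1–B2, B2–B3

Every vertex of G appears in some bag (union = {a, b, c, d, e}); every edge is covered by a bag; and for each vertex v the set of bags containing v is connected in the bag tree. The decomposition is therefore valid. The largest bag has 3 vertices, so the width is 2.

Yes; width 2.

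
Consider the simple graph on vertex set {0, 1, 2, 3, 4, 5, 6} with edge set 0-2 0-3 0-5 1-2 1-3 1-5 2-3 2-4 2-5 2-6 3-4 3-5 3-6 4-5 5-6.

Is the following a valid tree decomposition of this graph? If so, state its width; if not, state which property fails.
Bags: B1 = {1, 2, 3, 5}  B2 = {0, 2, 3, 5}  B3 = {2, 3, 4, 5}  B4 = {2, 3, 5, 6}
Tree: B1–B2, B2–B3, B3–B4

Yes; width 3.

Vertex coverage: the bags together contain {0, 1, 2, 3, 4, 5, 6}, the full vertex set. Edge coverage: each edge of G has both endpoints in at least one bag. Running intersection: for every vertex, the bags containing it form a connected subtree. All three properties hold, so this is a valid tree decomposition of width max|bag| − 1 = 3, and hence tw(G) ≤ 3.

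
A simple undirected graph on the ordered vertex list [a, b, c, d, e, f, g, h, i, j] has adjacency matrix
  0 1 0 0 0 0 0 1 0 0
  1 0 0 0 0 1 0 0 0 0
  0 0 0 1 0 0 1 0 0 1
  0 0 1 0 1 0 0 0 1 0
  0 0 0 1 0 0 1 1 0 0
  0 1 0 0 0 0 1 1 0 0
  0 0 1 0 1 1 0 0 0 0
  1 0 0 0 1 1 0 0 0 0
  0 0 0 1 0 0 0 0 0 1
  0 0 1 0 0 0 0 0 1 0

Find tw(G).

2

A width-2 tree decomposition is:
Bags: B1 = {d, i, j}  B2 = {c, d, j}  B3 = {c, d, e}  B4 = {c, e, g}  B5 = {e, g, h}  B6 = {f, g, h}  B7 = {a, f, h}  B8 = {a, b, f}
Tree: B1–B2, B2–B3, B3–B4, B4–B5, B5–B6, B6–B7, B7–B8
Every bag has size at most 3, so the width is 3 − 1 = 2 and tw(G) ≤ 2. For the lower bound, G contains the cycle i–j–c–d–i, so G is not a forest; only forests have treewidth ≤ 1, hence tw(G) ≥ 2. The upper and lower bounds meet at 2, so that is the treewidth.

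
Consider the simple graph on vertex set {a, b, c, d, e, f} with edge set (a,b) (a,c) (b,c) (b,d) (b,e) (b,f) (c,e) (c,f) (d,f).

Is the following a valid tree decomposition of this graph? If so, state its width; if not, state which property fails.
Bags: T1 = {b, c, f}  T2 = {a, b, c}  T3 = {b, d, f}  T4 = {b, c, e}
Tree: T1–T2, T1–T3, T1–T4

Checking the three conditions: (i) the bags cover all of {a, b, c, d, e, f}; (ii) for each edge, some bag contains both endpoints; (iii) the bags containing any fixed vertex form a subtree. All hold, so the decomposition is valid with width 3 − 1 = 2.

Yes; width 2.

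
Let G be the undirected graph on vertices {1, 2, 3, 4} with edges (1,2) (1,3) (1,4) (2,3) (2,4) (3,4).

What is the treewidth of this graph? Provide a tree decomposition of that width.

With just one bag of size 4, the width is 4 − 1 = 3, so tw(G) ≤ 3. Conversely, {1, 2, 3, 4} is a clique of size 4, and the vertices of any clique must share a bag in every tree decomposition; so some bag has ≥ 4 vertices and tw(G) ≥ 3. Hence tw(G) = 3 exactly.

Treewidth 3.
Bags: B1 = {1, 2, 3, 4}
Tree: (single bag)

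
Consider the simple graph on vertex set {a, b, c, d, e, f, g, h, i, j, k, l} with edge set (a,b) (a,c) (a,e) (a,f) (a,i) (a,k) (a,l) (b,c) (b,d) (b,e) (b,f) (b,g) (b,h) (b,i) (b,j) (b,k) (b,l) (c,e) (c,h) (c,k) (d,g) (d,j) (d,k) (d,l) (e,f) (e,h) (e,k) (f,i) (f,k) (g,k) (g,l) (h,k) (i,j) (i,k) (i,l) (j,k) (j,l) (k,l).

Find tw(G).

4

A width-4 tree decomposition is:
Bags: B1 = {a, b, e, f, k}  B2 = {a, b, f, i, k}  B3 = {a, b, i, k, l}  B4 = {a, b, c, e, k}  B5 = {b, i, j, k, l}  B6 = {b, d, j, k, l}  B7 = {b, c, e, h, k}  B8 = {b, d, g, k, l}
Tree: B1–B2, B2–B3, B1–B4, B3–B5, B5–B6, B4–B7, B6–B8
Every bag has size at most 5, so the width is 5 − 1 = 4 and tw(G) ≤ 4. On the other hand G contains the 5-clique {b, d, g, k, l}. A clique must lie in a single bag of any decomposition, so no decomposition can have width below 4. Combining the bounds, tw(G) = 4.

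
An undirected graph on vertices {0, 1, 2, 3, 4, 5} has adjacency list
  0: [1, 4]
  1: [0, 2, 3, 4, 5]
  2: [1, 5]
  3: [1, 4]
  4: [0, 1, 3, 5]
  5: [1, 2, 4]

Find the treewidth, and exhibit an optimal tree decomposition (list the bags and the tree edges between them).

The largest bag has 3 vertices, giving width 2; this decomposition certifies tw(G) ≤ 2. For the lower bound, the 3 vertices {1, 2, 5} are pairwise adjacent, and any tree decomposition puts a clique entirely inside one bag — forcing width ≥ 2. The upper and lower bounds meet at 2, so that is the treewidth.

Treewidth 2.
One optimal decomposition is:
Bags: B1 = {0, 1, 4}  B2 = {1, 4, 5}  B3 = {1, 3, 4}  B4 = {1, 2, 5}
Tree: B1–B2, B2–B3, B2–B4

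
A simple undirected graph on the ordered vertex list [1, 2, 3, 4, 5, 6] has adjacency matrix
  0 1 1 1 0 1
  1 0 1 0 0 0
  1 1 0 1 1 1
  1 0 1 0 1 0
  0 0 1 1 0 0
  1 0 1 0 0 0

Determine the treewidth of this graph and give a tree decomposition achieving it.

Treewidth 2.
One optimal decomposition is:
Bags: B1 = {3, 4, 5}  B2 = {1, 3, 4}  B3 = {1, 2, 3}  B4 = {1, 3, 6}
Tree: B1–B2, B2–B3, B2–B4

The largest bag has 3 vertices, giving width 2; this decomposition certifies tw(G) ≤ 2. On the other hand G contains the 3-clique {1, 2, 3}. A clique must lie in a single bag of any decomposition, so no decomposition can have width below 2. Combining the bounds, tw(G) = 2.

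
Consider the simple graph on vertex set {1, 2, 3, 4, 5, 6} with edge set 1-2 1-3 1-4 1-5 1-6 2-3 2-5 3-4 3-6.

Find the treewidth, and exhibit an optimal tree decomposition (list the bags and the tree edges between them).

The largest bag has 3 vertices, giving width 2; this decomposition certifies tw(G) ≤ 2. On the other hand G contains the 3-clique {1, 2, 3}. A clique must lie in a single bag of any decomposition, so no decomposition can have width below 2. The upper and lower bounds meet at 2, so that is the treewidth.

Treewidth 2.
One such decomposition:
Bags: B1 = {1, 2, 3}  B2 = {1, 3, 6}  B3 = {1, 2, 5}  B4 = {1, 3, 4}
Tree: B1–B2, B1–B3, B1–B4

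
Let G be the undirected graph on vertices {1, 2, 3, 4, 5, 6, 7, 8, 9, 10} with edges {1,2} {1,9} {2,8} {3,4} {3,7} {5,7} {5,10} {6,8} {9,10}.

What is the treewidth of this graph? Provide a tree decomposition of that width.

Treewidth 1.
One such decomposition:
Bags: B1 = {6, 8}  B2 = {2, 8}  B3 = {1, 2}  B4 = {1, 9}  B5 = {9, 10}  B6 = {5, 10}  B7 = {5, 7}  B8 = {3, 7}  B9 = {3, 4}
Tree: B1–B2, B2–B3, B3–B4, B4–B5, B5–B6, B6–B7, B7–B8, B8–B9

Every bag has size at most 2, so the width is 2 − 1 = 1 and tw(G) ≤ 1. G has an edge, so its treewidth is at least 1. Hence tw(G) = 1 exactly.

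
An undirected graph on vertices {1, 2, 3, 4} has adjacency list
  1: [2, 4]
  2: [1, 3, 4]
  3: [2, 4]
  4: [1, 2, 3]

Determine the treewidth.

A width-2 tree decomposition is:
Bags: B1 = {2, 3, 4}  B2 = {1, 2, 4}
Tree: B1–B2
The largest bag has 3 vertices, giving width 2; this decomposition certifies tw(G) ≤ 2. On the other hand G contains the 3-clique {1, 2, 4}. A clique must lie in a single bag of any decomposition, so no decomposition can have width below 2. Hence tw(G) = 2 exactly.

2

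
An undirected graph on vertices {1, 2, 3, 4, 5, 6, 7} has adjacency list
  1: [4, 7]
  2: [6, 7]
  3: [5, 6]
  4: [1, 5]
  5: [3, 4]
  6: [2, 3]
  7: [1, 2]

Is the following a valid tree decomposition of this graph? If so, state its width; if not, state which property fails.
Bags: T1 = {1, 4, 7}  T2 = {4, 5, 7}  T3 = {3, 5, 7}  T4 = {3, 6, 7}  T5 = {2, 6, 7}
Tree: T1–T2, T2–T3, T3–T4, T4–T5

Yes; width 2.

Vertex coverage: the bags together contain {1, 2, 3, 4, 5, 6, 7}, the full vertex set. Edge coverage: each edge of G has both endpoints in at least one bag. Running intersection: for every vertex, the bags containing it form a connected subtree. All three properties hold, so this is a valid tree decomposition of width max|bag| − 1 = 2, and hence tw(G) ≤ 2.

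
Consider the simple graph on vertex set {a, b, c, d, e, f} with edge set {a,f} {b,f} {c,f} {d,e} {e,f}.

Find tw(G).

1

A width-1 tree decomposition is:
Bags: B1 = {e, f}  B2 = {d, e}  B3 = {c, f}  B4 = {a, f}  B5 = {b, f}
Tree: B1–B2, B1–B3, B3–B4, B4–B5
Every bag has size at most 2, so the width is 2 − 1 = 1 and tw(G) ≤ 1. Any graph with an edge has treewidth ≥ 1, and G has the edge e–f. The upper and lower bounds meet at 1, so that is the treewidth.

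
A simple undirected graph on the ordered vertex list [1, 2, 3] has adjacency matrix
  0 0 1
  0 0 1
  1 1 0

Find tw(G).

1

A width-1 tree decomposition is:
Bags: B1 = {1, 3}  B2 = {2, 3}
Tree: B1–B2
Every bag has size at most 2, so the width is 2 − 1 = 1 and tw(G) ≤ 1. G has an edge, so its treewidth is at least 1. Hence tw(G) = 1 exactly.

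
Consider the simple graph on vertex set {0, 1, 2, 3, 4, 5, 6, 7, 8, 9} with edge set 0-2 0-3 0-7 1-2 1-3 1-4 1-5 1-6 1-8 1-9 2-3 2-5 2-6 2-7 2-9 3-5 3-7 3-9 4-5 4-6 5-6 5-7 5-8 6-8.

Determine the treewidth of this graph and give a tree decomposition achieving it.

Every bag has size at most 4, so the width is 4 − 1 = 3 and tw(G) ≤ 3. On the other hand G contains the 4-clique {0, 2, 3, 7}. A clique must lie in a single bag of any decomposition, so no decomposition can have width below 3. Combining the bounds, tw(G) = 3.

Treewidth 3.
One optimal decomposition is:
Bags: B1 = {1, 2, 5, 6}  B2 = {1, 4, 5, 6}  B3 = {1, 2, 3, 5}  B4 = {1, 2, 3, 9}  B5 = {1, 5, 6, 8}  B6 = {2, 3, 5, 7}  B7 = {0, 2, 3, 7}
Tree: B1–B2, B1–B3, B3–B4, B2–B5, B3–B6, B6–B7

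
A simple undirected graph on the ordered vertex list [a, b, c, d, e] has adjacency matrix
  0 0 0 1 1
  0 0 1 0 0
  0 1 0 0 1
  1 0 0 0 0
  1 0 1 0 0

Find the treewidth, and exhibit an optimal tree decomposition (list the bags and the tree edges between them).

Each bag holds 2 vertices, so the decomposition has width 1, which upper-bounds the treewidth. Any graph with an edge has treewidth ≥ 1, and G has the edge d–a. Hence tw(G) = 1 exactly.

Treewidth 1.
Bags: B1 = {a, d}  B2 = {a, e}  B3 = {c, e}  B4 = {b, c}
Tree: B1–B2, B2–B3, B3–B4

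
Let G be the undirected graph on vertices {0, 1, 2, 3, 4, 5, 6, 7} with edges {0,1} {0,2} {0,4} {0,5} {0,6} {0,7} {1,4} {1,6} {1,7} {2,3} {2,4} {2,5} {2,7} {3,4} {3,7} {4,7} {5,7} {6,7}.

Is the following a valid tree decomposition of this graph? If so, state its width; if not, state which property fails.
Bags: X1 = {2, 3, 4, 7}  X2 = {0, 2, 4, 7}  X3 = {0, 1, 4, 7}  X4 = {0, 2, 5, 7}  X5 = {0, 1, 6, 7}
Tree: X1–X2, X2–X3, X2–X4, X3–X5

Checking the three conditions: (i) the bags cover all of {0, 1, 2, 3, 4, 5, 6, 7}; (ii) for each edge, some bag contains both endpoints; (iii) the bags containing any fixed vertex form a subtree. All hold, so the decomposition is valid with width 4 − 1 = 3.

Yes; width 3.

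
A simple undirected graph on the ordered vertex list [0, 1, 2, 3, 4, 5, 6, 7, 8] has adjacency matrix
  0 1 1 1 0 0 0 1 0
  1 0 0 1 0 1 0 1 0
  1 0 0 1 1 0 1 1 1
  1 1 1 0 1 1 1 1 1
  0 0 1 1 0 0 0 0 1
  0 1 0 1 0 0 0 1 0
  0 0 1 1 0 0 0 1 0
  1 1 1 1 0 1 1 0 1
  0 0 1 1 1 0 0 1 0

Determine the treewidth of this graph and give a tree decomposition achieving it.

Treewidth 3.
One such decomposition:
Bags: B1 = {2, 3, 7, 8}  B2 = {0, 2, 3, 7}  B3 = {0, 1, 3, 7}  B4 = {1, 3, 5, 7}  B5 = {2, 3, 6, 7}  B6 = {2, 3, 4, 8}
Tree: B1–B2, B2–B3, B3–B4, B2–B5, B1–B6

Every bag has size at most 4, so the width is 4 − 1 = 3 and tw(G) ≤ 3. For the lower bound, the 4 vertices {2, 3, 4, 8} are pairwise adjacent, and any tree decomposition puts a clique entirely inside one bag — forcing width ≥ 3. The upper and lower bounds meet at 3, so that is the treewidth.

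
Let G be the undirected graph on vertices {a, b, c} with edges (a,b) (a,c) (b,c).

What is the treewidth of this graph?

A width-2 tree decomposition is:
Bags: B1 = {a, b, c}
Tree: (single bag)
With just one bag of size 3, the width is 3 − 1 = 2, so tw(G) ≤ 2. On the other hand G contains the 3-clique {a, b, c}. A clique must lie in a single bag of any decomposition, so no decomposition can have width below 2. Therefore the treewidth is 2.

2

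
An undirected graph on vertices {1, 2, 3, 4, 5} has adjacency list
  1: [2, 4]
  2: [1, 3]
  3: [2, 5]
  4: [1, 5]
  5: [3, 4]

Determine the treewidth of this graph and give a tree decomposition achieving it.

Treewidth 2.
One such decomposition:
Bags: B1 = {2, 3, 5}  B2 = {2, 4, 5}  B3 = {1, 2, 4}
Tree: B1–B2, B2–B3

The largest bag has 3 vertices, giving width 2; this decomposition certifies tw(G) ≤ 2. Since 2–3–5–4–1–2 is a cycle in G, G is not acyclic. Forests are exactly the graphs of treewidth ≤ 1, so tw(G) ≥ 2. Combining the bounds, tw(G) = 2.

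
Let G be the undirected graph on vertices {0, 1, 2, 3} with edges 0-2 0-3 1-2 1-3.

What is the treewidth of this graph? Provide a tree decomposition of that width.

Treewidth 2.
One such decomposition:
Bags: B1 = {0, 1, 2}  B2 = {0, 1, 3}
Tree: B1–B2

The largest bag has 3 vertices, giving width 2; this decomposition certifies tw(G) ≤ 2. Since 0–2–1–3–0 is a cycle in G, G is not acyclic. Forests are exactly the graphs of treewidth ≤ 1, so tw(G) ≥ 2. Therefore the treewidth is 2.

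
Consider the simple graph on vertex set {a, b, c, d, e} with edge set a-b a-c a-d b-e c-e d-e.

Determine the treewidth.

2

A width-2 tree decomposition is:
Bags: B1 = {a, b, e}  B2 = {a, d, e}  B3 = {a, c, e}
Tree: B1–B2, B2–B3
Every bag has size at most 3, so the width is 3 − 1 = 2 and tw(G) ≤ 2. The edges e–b–a–d–e form a cycle, so G is not a tree and its treewidth is at least 2. Therefore the treewidth is 2.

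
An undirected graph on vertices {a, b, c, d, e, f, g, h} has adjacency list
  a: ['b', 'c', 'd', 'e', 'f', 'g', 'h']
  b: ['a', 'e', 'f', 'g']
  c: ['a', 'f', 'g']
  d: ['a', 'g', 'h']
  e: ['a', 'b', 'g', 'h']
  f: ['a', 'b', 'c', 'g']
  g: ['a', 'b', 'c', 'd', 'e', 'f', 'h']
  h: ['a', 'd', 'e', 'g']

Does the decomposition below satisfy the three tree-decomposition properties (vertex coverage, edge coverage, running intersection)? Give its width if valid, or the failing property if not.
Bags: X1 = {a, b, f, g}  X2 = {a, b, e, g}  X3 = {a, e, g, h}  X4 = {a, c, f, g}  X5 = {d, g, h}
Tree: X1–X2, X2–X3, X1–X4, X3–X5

A tree decomposition must satisfy three properties: every vertex lies in some bag; for every edge, both endpoints lie together in some bag; and for every vertex, the bags containing it form a connected subtree. Here edge (a,d) lies in no bag, so the decomposition is invalid.

No — edge (a,d) lies in no bag.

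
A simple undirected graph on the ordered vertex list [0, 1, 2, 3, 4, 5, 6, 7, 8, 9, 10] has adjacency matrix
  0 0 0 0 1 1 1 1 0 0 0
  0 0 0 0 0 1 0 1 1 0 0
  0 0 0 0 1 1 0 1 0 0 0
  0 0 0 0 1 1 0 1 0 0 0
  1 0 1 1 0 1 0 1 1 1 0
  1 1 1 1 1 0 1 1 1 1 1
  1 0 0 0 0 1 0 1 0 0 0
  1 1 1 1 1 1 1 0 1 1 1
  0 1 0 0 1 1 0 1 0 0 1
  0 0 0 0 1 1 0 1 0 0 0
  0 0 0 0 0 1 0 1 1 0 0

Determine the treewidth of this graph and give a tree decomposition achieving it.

Treewidth 3.
Bags: B1 = {0, 4, 5, 7}  B2 = {4, 5, 7, 8}  B3 = {4, 5, 7, 9}  B4 = {2, 4, 5, 7}  B5 = {1, 5, 7, 8}  B6 = {3, 4, 5, 7}  B7 = {5, 7, 8, 10}  B8 = {0, 5, 6, 7}
Tree: B1–B2, B2–B3, B1–B4, B2–B5, B3–B6, B5–B7, B1–B8

The largest bag has 4 vertices, giving width 3; this decomposition certifies tw(G) ≤ 3. Conversely, {1, 5, 7, 8} is a clique of size 4, and the vertices of any clique must share a bag in every tree decomposition; so some bag has ≥ 4 vertices and tw(G) ≥ 3. The upper and lower bounds meet at 3, so that is the treewidth.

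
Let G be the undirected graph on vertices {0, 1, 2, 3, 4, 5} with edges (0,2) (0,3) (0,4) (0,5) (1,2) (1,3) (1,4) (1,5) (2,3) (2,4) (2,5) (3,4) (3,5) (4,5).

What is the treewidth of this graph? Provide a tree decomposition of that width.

Every bag has size at most 5, so the width is 5 − 1 = 4 and tw(G) ≤ 4. On the other hand G contains the 5-clique {0, 2, 3, 4, 5}. A clique must lie in a single bag of any decomposition, so no decomposition can have width below 4. Combining the bounds, tw(G) = 4.

Treewidth 4.
One such decomposition:
Bags: B1 = {0, 2, 3, 4, 5}  B2 = {1, 2, 3, 4, 5}
Tree: B1–B2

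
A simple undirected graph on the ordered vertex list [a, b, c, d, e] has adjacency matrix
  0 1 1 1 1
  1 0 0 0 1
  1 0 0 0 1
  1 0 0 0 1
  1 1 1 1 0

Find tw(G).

2

A width-2 tree decomposition is:
Bags: B1 = {a, c, e}  B2 = {a, d, e}  B3 = {a, b, e}
Tree: B1–B2, B1–B3
Every bag has size at most 3, so the width is 3 − 1 = 2 and tw(G) ≤ 2. For the lower bound, the 3 vertices {a, d, e} are pairwise adjacent, and any tree decomposition puts a clique entirely inside one bag — forcing width ≥ 2. Hence tw(G) = 2 exactly.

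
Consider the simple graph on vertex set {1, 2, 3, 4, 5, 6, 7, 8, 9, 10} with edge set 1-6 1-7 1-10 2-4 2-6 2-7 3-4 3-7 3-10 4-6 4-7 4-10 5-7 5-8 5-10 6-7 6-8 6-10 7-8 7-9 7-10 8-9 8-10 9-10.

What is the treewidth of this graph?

A width-3 tree decomposition is:
Bags: B1 = {3, 4, 7, 10}  B2 = {4, 6, 7, 10}  B3 = {6, 7, 8, 10}  B4 = {1, 6, 7, 10}  B5 = {7, 8, 9, 10}  B6 = {2, 4, 6, 7}  B7 = {5, 7, 8, 10}
Tree: B1–B2, B2–B3, B3–B4, B3–B5, B2–B6, B5–B7
The largest bag has 4 vertices, giving width 3; this decomposition certifies tw(G) ≤ 3. Conversely, {2, 4, 6, 7} is a clique of size 4, and the vertices of any clique must share a bag in every tree decomposition; so some bag has ≥ 4 vertices and tw(G) ≥ 3. The upper and lower bounds meet at 3, so that is the treewidth.

3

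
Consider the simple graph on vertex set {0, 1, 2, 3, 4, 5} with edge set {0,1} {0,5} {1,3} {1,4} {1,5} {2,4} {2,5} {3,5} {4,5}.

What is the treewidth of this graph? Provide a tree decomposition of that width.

Treewidth 2.
Bags: B1 = {1, 4, 5}  B2 = {2, 4, 5}  B3 = {1, 3, 5}  B4 = {0, 1, 5}
Tree: B1–B2, B1–B3, B1–B4

The largest bag has 3 vertices, giving width 2; this decomposition certifies tw(G) ≤ 2. On the other hand G contains the 3-clique {0, 1, 5}. A clique must lie in a single bag of any decomposition, so no decomposition can have width below 2. Hence tw(G) = 2 exactly.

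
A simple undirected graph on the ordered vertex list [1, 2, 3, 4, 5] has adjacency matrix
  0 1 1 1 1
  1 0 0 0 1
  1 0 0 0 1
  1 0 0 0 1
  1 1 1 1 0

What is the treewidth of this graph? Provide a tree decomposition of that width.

Every bag has size at most 3, so the width is 3 − 1 = 2 and tw(G) ≤ 2. Conversely, {1, 2, 5} is a clique of size 3, and the vertices of any clique must share a bag in every tree decomposition; so some bag has ≥ 3 vertices and tw(G) ≥ 2. The upper and lower bounds meet at 2, so that is the treewidth.

Treewidth 2.
One such decomposition:
Bags: B1 = {1, 2, 5}  B2 = {1, 4, 5}  B3 = {1, 3, 5}
Tree: B1–B2, B2–B3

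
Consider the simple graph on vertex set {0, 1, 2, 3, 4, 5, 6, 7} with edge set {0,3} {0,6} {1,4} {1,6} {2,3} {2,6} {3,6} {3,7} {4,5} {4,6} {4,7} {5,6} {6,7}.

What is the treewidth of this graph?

A width-2 tree decomposition is:
Bags: B1 = {3, 6, 7}  B2 = {4, 6, 7}  B3 = {4, 5, 6}  B4 = {2, 3, 6}  B5 = {1, 4, 6}  B6 = {0, 3, 6}
Tree: B1–B2, B2–B3, B1–B4, B3–B5, B4–B6
Every bag has size at most 3, so the width is 3 − 1 = 2 and tw(G) ≤ 2. Conversely, {1, 4, 6} is a clique of size 3, and the vertices of any clique must share a bag in every tree decomposition; so some bag has ≥ 3 vertices and tw(G) ≥ 2. The upper and lower bounds meet at 2, so that is the treewidth.

2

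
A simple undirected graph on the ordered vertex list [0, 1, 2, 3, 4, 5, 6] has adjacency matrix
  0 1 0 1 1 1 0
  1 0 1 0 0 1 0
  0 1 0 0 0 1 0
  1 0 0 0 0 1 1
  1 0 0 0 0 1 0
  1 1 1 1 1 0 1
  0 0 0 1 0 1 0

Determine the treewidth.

2

A width-2 tree decomposition is:
Bags: B1 = {3, 5, 6}  B2 = {0, 3, 5}  B3 = {0, 1, 5}  B4 = {0, 4, 5}  B5 = {1, 2, 5}
Tree: B1–B2, B2–B3, B3–B4, B3–B5
Every bag has size at most 3, so the width is 3 − 1 = 2 and tw(G) ≤ 2. On the other hand G contains the 3-clique {0, 1, 5}. A clique must lie in a single bag of any decomposition, so no decomposition can have width below 2. Combining the bounds, tw(G) = 2.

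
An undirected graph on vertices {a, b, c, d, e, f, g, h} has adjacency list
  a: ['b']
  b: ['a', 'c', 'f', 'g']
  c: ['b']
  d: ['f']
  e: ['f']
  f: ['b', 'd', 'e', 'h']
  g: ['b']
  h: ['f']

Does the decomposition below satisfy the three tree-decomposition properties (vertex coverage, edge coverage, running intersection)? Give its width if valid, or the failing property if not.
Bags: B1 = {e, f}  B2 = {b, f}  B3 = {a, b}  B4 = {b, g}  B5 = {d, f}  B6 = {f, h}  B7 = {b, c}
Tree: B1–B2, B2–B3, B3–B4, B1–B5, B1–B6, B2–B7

Yes; width 1.

Vertex coverage: the bags together contain {a, b, c, d, e, f, g, h}, the full vertex set. Edge coverage: each edge of G has both endpoints in at least one bag. Running intersection: for every vertex, the bags containing it form a connected subtree. All three properties hold, so this is a valid tree decomposition of width max|bag| − 1 = 1, and hence tw(G) ≤ 1.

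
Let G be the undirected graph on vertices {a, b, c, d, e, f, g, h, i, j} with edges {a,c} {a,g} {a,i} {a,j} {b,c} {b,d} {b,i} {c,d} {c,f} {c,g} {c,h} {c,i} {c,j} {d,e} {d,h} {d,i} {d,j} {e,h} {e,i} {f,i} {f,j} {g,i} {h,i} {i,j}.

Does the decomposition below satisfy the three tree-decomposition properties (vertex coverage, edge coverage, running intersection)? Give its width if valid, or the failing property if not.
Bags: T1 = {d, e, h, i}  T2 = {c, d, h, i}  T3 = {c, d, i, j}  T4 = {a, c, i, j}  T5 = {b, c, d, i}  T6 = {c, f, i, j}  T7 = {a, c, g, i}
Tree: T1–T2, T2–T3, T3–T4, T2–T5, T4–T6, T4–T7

Yes; width 3.

Checking the three conditions: (i) the bags cover all of {a, b, c, d, e, f, g, h, i, j}; (ii) for each edge, some bag contains both endpoints; (iii) the bags containing any fixed vertex form a subtree. All hold, so the decomposition is valid with width 4 − 1 = 3.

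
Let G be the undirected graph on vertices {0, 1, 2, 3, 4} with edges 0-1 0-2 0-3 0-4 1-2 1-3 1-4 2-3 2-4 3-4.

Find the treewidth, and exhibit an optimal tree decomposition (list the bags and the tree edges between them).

A single bag containing all 5 vertices is trivially a valid decomposition of width 4. On the other hand G contains the 5-clique {0, 1, 2, 3, 4}. A clique must lie in a single bag of any decomposition, so no decomposition can have width below 4. Therefore the treewidth is 4.

Treewidth 4.
One such decomposition:
Bags: B1 = {0, 1, 2, 3, 4}
Tree: (single bag)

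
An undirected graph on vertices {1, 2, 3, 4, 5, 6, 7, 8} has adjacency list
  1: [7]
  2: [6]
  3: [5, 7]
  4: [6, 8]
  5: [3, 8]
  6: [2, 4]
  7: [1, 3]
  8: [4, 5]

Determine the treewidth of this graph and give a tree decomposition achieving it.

Treewidth 1.
Bags: B1 = {2, 6}  B2 = {4, 6}  B3 = {4, 8}  B4 = {5, 8}  B5 = {3, 5}  B6 = {3, 7}  B7 = {1, 7}
Tree: B1–B2, B2–B3, B3–B4, B4–B5, B5–B6, B6–B7

Each bag holds 2 vertices, so the decomposition has width 1, which upper-bounds the treewidth. Since G has at least one edge (e.g. 2–6), it is not an edgeless graph, so tw(G) ≥ 1. Combining the bounds, tw(G) = 1.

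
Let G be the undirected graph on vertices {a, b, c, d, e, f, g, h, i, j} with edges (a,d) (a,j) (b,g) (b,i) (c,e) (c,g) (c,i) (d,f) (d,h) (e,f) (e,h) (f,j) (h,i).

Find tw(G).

A width-2 tree decomposition is:
Bags: B1 = {a, f, j}  B2 = {a, d, f}  B3 = {d, e, f}  B4 = {d, e, h}  B5 = {c, e, h}  B6 = {c, h, i}  B7 = {c, g, i}  B8 = {b, g, i}
Tree: B1–B2, B2–B3, B3–B4, B4–B5, B5–B6, B6–B7, B7–B8
Each bag holds 3 vertices, so the decomposition has width 2, which upper-bounds the treewidth. The edges j–a–d–f–j form a cycle, so G is not a tree and its treewidth is at least 2. Hence tw(G) = 2 exactly.

2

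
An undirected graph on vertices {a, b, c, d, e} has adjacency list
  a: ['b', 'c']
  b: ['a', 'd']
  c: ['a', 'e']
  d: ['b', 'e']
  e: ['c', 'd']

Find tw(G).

2

A width-2 tree decomposition is:
Bags: B1 = {b, d, e}  B2 = {b, c, e}  B3 = {a, b, c}
Tree: B1–B2, B2–B3
Every bag has size at most 3, so the width is 3 − 1 = 2 and tw(G) ≤ 2. Since b–d–e–c–a–b is a cycle in G, G is not acyclic. Forests are exactly the graphs of treewidth ≤ 1, so tw(G) ≥ 2. The upper and lower bounds meet at 2, so that is the treewidth.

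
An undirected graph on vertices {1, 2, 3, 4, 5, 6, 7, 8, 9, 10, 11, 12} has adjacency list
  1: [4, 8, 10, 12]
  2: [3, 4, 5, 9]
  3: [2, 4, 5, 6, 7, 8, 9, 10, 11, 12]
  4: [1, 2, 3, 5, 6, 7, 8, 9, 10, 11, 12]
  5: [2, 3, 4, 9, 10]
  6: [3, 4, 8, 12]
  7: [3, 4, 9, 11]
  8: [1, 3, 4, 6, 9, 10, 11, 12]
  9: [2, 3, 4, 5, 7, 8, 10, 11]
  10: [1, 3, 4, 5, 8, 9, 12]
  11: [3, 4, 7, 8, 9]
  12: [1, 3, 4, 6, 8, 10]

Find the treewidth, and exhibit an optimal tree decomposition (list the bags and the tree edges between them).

Every bag has size at most 5, so the width is 5 − 1 = 4 and tw(G) ≤ 4. For the lower bound, the 5 vertices {1, 4, 8, 10, 12} are pairwise adjacent, and any tree decomposition puts a clique entirely inside one bag — forcing width ≥ 4. Combining the bounds, tw(G) = 4.

Treewidth 4.
Bags: B1 = {1, 4, 8, 10, 12}  B2 = {3, 4, 8, 10, 12}  B3 = {3, 4, 8, 9, 10}  B4 = {3, 4, 5, 9, 10}  B5 = {3, 4, 8, 9, 11}  B6 = {2, 3, 4, 5, 9}  B7 = {3, 4, 6, 8, 12}  B8 = {3, 4, 7, 9, 11}
Tree: B1–B2, B2–B3, B3–B4, B3–B5, B4–B6, B2–B7, B5–B8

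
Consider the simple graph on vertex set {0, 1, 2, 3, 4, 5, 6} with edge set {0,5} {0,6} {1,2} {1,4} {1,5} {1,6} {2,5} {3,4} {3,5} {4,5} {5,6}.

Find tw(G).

2

A width-2 tree decomposition is:
Bags: B1 = {1, 5, 6}  B2 = {0, 5, 6}  B3 = {1, 2, 5}  B4 = {1, 4, 5}  B5 = {3, 4, 5}
Tree: B1–B2, B1–B3, B1–B4, B4–B5
Every bag has size at most 3, so the width is 3 − 1 = 2 and tw(G) ≤ 2. Conversely, {0, 5, 6} is a clique of size 3, and the vertices of any clique must share a bag in every tree decomposition; so some bag has ≥ 3 vertices and tw(G) ≥ 2. Hence tw(G) = 2 exactly.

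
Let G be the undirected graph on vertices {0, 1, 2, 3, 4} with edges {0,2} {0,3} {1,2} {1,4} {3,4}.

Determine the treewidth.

A width-2 tree decomposition is:
Bags: B1 = {1, 2, 4}  B2 = {2, 3, 4}  B3 = {0, 2, 3}
Tree: B1–B2, B2–B3
The largest bag has 3 vertices, giving width 2; this decomposition certifies tw(G) ≤ 2. For the lower bound, G contains the cycle 2–1–4–3–0–2, so G is not a forest; only forests have treewidth ≤ 1, hence tw(G) ≥ 2. Combining the bounds, tw(G) = 2.

2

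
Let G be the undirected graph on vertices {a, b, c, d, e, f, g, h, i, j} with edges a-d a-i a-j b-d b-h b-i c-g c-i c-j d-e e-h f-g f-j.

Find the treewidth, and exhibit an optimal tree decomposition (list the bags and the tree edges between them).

The largest bag has 3 vertices, giving width 2; this decomposition certifies tw(G) ≤ 2. For the lower bound, G contains the cycle h–e–d–b–h, so G is not a forest; only forests have treewidth ≤ 1, hence tw(G) ≥ 2. Combining the bounds, tw(G) = 2.

Treewidth 2.
One optimal decomposition is:
Bags: B1 = {b, e, h}  B2 = {b, d, e}  B3 = {b, d, i}  B4 = {a, d, i}  B5 = {a, c, i}  B6 = {a, c, j}  B7 = {c, g, j}  B8 = {f, g, j}
Tree: B1–B2, B2–B3, B3–B4, B4–B5, B5–B6, B6–B7, B7–B8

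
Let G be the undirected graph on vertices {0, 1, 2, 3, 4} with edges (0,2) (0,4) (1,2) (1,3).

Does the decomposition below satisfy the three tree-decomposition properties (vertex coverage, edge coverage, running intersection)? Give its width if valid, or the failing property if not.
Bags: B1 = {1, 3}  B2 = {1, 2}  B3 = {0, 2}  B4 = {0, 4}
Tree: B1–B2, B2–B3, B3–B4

Yes; width 1.

Checking the three conditions: (i) the bags cover all of {0, 1, 2, 3, 4}; (ii) for each edge, some bag contains both endpoints; (iii) the bags containing any fixed vertex form a subtree. All hold, so the decomposition is valid with width 2 − 1 = 1.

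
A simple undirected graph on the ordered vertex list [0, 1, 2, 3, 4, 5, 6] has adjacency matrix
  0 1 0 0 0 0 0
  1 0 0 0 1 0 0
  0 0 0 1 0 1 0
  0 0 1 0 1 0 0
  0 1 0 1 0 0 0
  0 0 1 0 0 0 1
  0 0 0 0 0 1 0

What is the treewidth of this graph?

1

A width-1 tree decomposition is:
Bags: B1 = {0, 1}  B2 = {1, 4}  B3 = {3, 4}  B4 = {2, 3}  B5 = {2, 5}  B6 = {5, 6}
Tree: B1–B2, B2–B3, B3–B4, B4–B5, B5–B6
The largest bag has 2 vertices, giving width 1; this decomposition certifies tw(G) ≤ 1. Any graph with an edge has treewidth ≥ 1, and G has the edge 0–1. The upper and lower bounds meet at 1, so that is the treewidth.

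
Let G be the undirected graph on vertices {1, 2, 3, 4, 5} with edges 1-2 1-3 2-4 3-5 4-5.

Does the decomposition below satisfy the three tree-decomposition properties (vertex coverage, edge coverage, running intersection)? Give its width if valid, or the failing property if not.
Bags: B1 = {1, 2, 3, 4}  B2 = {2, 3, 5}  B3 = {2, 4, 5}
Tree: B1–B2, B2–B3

A tree decomposition must satisfy three properties: every vertex lies in some bag; for every edge, both endpoints lie together in some bag; and for every vertex, the bags containing it form a connected subtree. Here bags containing vertex 4 are not connected in the tree, so the decomposition is invalid.

No — bags containing vertex 4 are not connected in the tree.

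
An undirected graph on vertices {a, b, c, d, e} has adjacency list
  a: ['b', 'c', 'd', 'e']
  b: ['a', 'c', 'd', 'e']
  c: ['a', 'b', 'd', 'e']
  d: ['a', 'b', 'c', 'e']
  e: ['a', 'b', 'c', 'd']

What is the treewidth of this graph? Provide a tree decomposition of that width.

A single bag containing all 5 vertices is trivially a valid decomposition of width 4. For the lower bound, the 5 vertices {a, b, c, d, e} are pairwise adjacent, and any tree decomposition puts a clique entirely inside one bag — forcing width ≥ 4. Combining the bounds, tw(G) = 4.

Treewidth 4.
One such decomposition:
Bags: B1 = {a, b, c, d, e}
Tree: (single bag)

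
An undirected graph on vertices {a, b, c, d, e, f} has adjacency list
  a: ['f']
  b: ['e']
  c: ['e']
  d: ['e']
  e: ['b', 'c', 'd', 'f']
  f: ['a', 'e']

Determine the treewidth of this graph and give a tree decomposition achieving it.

The largest bag has 2 vertices, giving width 1; this decomposition certifies tw(G) ≤ 1. Any graph with an edge has treewidth ≥ 1, and G has the edge f–e. Therefore the treewidth is 1.

Treewidth 1.
Bags: B1 = {e, f}  B2 = {d, e}  B3 = {b, e}  B4 = {a, f}  B5 = {c, e}
Tree: B1–B2, B2–B3, B1–B4, B3–B5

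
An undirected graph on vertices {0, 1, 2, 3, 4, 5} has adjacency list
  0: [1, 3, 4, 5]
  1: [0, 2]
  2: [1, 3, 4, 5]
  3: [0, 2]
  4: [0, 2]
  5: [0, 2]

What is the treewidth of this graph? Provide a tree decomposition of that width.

Every bag has size at most 3, so the width is 3 − 1 = 2 and tw(G) ≤ 2. For the lower bound, G contains the cycle 1–2–4–0–1, so G is not a forest; only forests have treewidth ≤ 1, hence tw(G) ≥ 2. Therefore the treewidth is 2.

Treewidth 2.
Bags: B1 = {0, 1, 2}  B2 = {0, 2, 4}  B3 = {0, 2, 3}  B4 = {0, 2, 5}
Tree: B1–B2, B2–B3, B3–B4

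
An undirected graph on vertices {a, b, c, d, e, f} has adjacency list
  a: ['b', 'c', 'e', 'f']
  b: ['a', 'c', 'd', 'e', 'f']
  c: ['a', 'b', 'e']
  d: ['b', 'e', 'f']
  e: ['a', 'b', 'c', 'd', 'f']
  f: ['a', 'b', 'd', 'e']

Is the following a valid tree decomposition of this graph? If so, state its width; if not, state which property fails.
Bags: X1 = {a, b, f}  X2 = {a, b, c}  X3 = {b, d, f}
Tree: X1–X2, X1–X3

A tree decomposition must satisfy three properties: every vertex lies in some bag; for every edge, both endpoints lie together in some bag; and for every vertex, the bags containing it form a connected subtree. Here vertex e appears in no bag, so the decomposition is invalid.

No — vertex e appears in no bag.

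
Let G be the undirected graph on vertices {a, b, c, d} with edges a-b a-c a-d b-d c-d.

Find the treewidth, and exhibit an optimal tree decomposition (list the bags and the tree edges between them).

Treewidth 2.
One such decomposition:
Bags: B1 = {a, c, d}  B2 = {a, b, d}
Tree: B1–B2

Every bag has size at most 3, so the width is 3 − 1 = 2 and tw(G) ≤ 2. Conversely, {a, c, d} is a clique of size 3, and the vertices of any clique must share a bag in every tree decomposition; so some bag has ≥ 3 vertices and tw(G) ≥ 2. Therefore the treewidth is 2.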